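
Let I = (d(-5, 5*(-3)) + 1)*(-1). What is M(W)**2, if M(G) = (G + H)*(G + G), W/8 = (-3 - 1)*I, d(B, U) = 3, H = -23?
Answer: 722534400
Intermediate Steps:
I = -4 (I = (3 + 1)*(-1) = 4*(-1) = -4)
W = 128 (W = 8*((-3 - 1)*(-4)) = 8*(-4*(-4)) = 8*16 = 128)
M(G) = 2*G*(-23 + G) (M(G) = (G - 23)*(G + G) = (-23 + G)*(2*G) = 2*G*(-23 + G))
M(W)**2 = (2*128*(-23 + 128))**2 = (2*128*105)**2 = 26880**2 = 722534400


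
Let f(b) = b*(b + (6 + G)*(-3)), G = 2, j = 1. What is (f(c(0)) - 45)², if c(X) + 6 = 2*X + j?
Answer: 10000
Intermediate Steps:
c(X) = -5 + 2*X (c(X) = -6 + (2*X + 1) = -6 + (1 + 2*X) = -5 + 2*X)
f(b) = b*(-24 + b) (f(b) = b*(b + (6 + 2)*(-3)) = b*(b + 8*(-3)) = b*(b - 24) = b*(-24 + b))
(f(c(0)) - 45)² = ((-5 + 2*0)*(-24 + (-5 + 2*0)) - 45)² = ((-5 + 0)*(-24 + (-5 + 0)) - 45)² = (-5*(-24 - 5) - 45)² = (-5*(-29) - 45)² = (145 - 45)² = 100² = 10000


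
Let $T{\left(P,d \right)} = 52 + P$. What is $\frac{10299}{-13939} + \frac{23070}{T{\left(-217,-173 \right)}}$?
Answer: $- \frac{21551471}{153329} \approx -140.56$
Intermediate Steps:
$\frac{10299}{-13939} + \frac{23070}{T{\left(-217,-173 \right)}} = \frac{10299}{-13939} + \frac{23070}{52 - 217} = 10299 \left(- \frac{1}{13939}\right) + \frac{23070}{-165} = - \frac{10299}{13939} + 23070 \left(- \frac{1}{165}\right) = - \frac{10299}{13939} - \frac{1538}{11} = - \frac{21551471}{153329}$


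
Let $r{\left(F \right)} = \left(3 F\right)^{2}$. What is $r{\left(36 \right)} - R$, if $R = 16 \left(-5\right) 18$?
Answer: $13104$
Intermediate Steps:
$R = -1440$ ($R = \left(-80\right) 18 = -1440$)
$r{\left(F \right)} = 9 F^{2}$
$r{\left(36 \right)} - R = 9 \cdot 36^{2} - -1440 = 9 \cdot 1296 + 1440 = 11664 + 1440 = 13104$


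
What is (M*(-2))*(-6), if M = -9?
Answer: -108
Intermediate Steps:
(M*(-2))*(-6) = -9*(-2)*(-6) = 18*(-6) = -108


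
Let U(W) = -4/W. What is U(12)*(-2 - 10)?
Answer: 4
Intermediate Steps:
U(12)*(-2 - 10) = (-4/12)*(-2 - 10) = -4*1/12*(-12) = -1/3*(-12) = 4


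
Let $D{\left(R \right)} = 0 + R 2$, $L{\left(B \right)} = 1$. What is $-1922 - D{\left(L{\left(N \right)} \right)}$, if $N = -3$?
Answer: $-1924$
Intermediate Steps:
$D{\left(R \right)} = 2 R$ ($D{\left(R \right)} = 0 + 2 R = 2 R$)
$-1922 - D{\left(L{\left(N \right)} \right)} = -1922 - 2 \cdot 1 = -1922 - 2 = -1924$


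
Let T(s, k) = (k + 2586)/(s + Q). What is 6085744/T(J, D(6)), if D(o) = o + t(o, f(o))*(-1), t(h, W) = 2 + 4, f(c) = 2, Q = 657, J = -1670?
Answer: -3082429336/1293 ≈ -2.3839e+6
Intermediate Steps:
t(h, W) = 6
D(o) = -6 + o (D(o) = o + 6*(-1) = o - 6 = -6 + o)
T(s, k) = (2586 + k)/(657 + s) (T(s, k) = (k + 2586)/(s + 657) = (2586 + k)/(657 + s))
6085744/T(J, D(6)) = 6085744/(((2586 + (-6 + 6))/(657 - 1670))) = 6085744/(((2586 + 0)/(-1013))) = 6085744/((-1/1013*2586)) = 6085744/(-2586/1013) = 6085744*(-1013/2586) = -3082429336/1293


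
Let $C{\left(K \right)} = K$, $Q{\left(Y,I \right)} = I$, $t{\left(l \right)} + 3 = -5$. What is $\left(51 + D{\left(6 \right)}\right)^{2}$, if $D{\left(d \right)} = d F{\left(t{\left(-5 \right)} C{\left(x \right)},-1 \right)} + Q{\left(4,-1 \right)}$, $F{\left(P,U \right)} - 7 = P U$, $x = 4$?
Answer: $80656$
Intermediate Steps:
$t{\left(l \right)} = -8$ ($t{\left(l \right)} = -3 - 5 = -8$)
$F{\left(P,U \right)} = 7 + P U$
$D{\left(d \right)} = -1 + 39 d$ ($D{\left(d \right)} = d \left(7 + \left(-8\right) 4 \left(-1\right)\right) - 1 = d \left(7 - -32\right) - 1 = d \left(7 + 32\right) - 1 = d 39 - 1 = 39 d - 1 = -1 + 39 d$)
$\left(51 + D{\left(6 \right)}\right)^{2} = \left(51 + \left(-1 + 39 \cdot 6\right)\right)^{2} = \left(51 + \left(-1 + 234\right)\right)^{2} = \left(51 + 233\right)^{2} = 284^{2} = 80656$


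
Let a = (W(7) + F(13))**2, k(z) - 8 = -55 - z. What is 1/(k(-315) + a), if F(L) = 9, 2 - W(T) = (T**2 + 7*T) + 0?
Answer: 1/7837 ≈ 0.00012760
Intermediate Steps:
W(T) = 2 - T**2 - 7*T (W(T) = 2 - ((T**2 + 7*T) + 0) = 2 - (T**2 + 7*T) = 2 + (-T**2 - 7*T) = 2 - T**2 - 7*T)
k(z) = -47 - z (k(z) = 8 + (-55 - z) = -47 - z)
a = 7569 (a = ((2 - 1*7**2 - 7*7) + 9)**2 = ((2 - 1*49 - 49) + 9)**2 = ((2 - 49 - 49) + 9)**2 = (-96 + 9)**2 = (-87)**2 = 7569)
1/(k(-315) + a) = 1/((-47 - 1*(-315)) + 7569) = 1/((-47 + 315) + 7569) = 1/(268 + 7569) = 1/7837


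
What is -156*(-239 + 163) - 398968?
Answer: -387112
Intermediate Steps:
-156*(-239 + 163) - 398968 = -156*(-76) - 398968 = 11856 - 398968 = -387112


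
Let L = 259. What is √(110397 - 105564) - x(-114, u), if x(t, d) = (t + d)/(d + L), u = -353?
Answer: -467/94 + 3*√537 ≈ 64.552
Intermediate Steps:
x(t, d) = (d + t)/(259 + d) (x(t, d) = (t + d)/(d + 259) = (d + t)/(259 + d))
√(110397 - 105564) - x(-114, u) = √(110397 - 105564) - (-353 - 114)/(259 - 353) = √4833 - (-467)/(-94) = 3*√537 - (-1)*(-467)/94 = 3*√537 - 1*467/94 = 3*√537 - 467/94 = -467/94 + 3*√537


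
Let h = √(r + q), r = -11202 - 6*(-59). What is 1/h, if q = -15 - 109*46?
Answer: -I*√15877/15877 ≈ -0.0079363*I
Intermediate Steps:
r = -10848 (r = -11202 + 354 = -10848)
q = -5029 (q = -15 - 5014 = -5029)
h = I*√15877 (h = √(-10848 - 5029) = √(-15877) = I*√15877 ≈ 126.0*I)
1/h = 1/(I*√15877) = -I*√15877/15877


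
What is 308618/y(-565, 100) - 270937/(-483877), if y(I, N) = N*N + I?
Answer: 8934673093/268551735 ≈ 33.270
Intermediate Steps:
y(I, N) = I + N² (y(I, N) = N² + I = I + N²)
308618/y(-565, 100) - 270937/(-483877) = 308618/(-565 + 100²) - 270937/(-483877) = 308618/(-565 + 10000) - 270937*(-1/483877) = 308618/9435 + 270937/483877 = 308618*(1/9435) + 270937/483877 = 18154/555 + 270937/483877 = 8934673093/268551735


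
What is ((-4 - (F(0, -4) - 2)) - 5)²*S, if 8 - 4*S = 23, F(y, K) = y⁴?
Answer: -735/4 ≈ -183.75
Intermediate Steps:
S = -15/4 (S = 2 - ¼*23 = 2 - 23/4 = -15/4 ≈ -3.7500)
((-4 - (F(0, -4) - 2)) - 5)²*S = ((-4 - (0⁴ - 2)) - 5)²*(-15/4) = ((-4 - (0 - 2)) - 5)²*(-15/4) = ((-4 - 1*(-2)) - 5)²*(-15/4) = ((-4 + 2) - 5)²*(-15/4) = (-2 - 5)²*(-15/4) = (-7)²*(-15/4) = 49*(-15/4) = -735/4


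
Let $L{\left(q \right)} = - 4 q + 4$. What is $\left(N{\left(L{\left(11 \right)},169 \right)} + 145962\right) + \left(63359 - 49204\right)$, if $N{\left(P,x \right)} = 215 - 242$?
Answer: $160090$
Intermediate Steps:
$L{\left(q \right)} = 4 - 4 q$
$N{\left(P,x \right)} = -27$
$\left(N{\left(L{\left(11 \right)},169 \right)} + 145962\right) + \left(63359 - 49204\right) = \left(-27 + 145962\right) + \left(63359 - 49204\right) = 145935 + 14155 = 160090$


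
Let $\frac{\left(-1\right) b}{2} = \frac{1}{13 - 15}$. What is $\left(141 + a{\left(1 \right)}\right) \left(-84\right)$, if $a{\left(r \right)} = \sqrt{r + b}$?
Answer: $-11844 - 84 \sqrt{2} \approx -11963.0$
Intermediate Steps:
$b = 1$ ($b = - \frac{2}{13 - 15} = - \frac{2}{-2} = \left(-2\right) \left(- \frac{1}{2}\right) = 1$)
$a{\left(r \right)} = \sqrt{1 + r}$ ($a{\left(r \right)} = \sqrt{r + 1} = \sqrt{1 + r}$)
$\left(141 + a{\left(1 \right)}\right) \left(-84\right) = \left(141 + \sqrt{1 + 1}\right) \left(-84\right) = \left(141 + \sqrt{2}\right) \left(-84\right) = -11844 - 84 \sqrt{2}$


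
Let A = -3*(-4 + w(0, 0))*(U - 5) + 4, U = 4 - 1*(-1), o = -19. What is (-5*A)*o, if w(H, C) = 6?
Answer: 380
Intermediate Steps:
U = 5 (U = 4 + 1 = 5)
A = 4 (A = -3*(-4 + 6)*(5 - 5) + 4 = -6*0 + 4 = -3*0 + 4 = 0 + 4 = 4)
(-5*A)*o = -5*4*(-19) = -20*(-19) = 380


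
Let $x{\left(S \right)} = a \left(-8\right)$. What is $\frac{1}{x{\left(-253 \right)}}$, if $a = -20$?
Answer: $\frac{1}{160} \approx 0.00625$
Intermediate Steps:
$x{\left(S \right)} = 160$ ($x{\left(S \right)} = \left(-20\right) \left(-8\right) = 160$)
$\frac{1}{x{\left(-253 \right)}} = \frac{1}{160}$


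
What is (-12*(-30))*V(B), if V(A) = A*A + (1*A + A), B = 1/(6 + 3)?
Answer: 760/9 ≈ 84.444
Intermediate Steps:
B = ⅑ (B = 1/9 = ⅑ ≈ 0.11111)
V(A) = A² + 2*A (V(A) = A² + (A + A) = A² + 2*A)
(-12*(-30))*V(B) = (-12*(-30))*((2 + ⅑)/9) = 360*((⅑)*(19/9)) = 360*(19/81) = 760/9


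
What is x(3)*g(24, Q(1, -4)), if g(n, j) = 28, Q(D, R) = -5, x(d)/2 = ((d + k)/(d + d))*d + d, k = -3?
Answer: 168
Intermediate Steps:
x(d) = -3 + 3*d (x(d) = 2*(((d - 3)/(d + d))*d + d) = 2*(((-3 + d)/((2*d)))*d + d) = 2*(((-3 + d)*(1/(2*d)))*d + d) = 2*(((-3 + d)/(2*d))*d + d) = 2*((-3/2 + d/2) + d) = 2*(-3/2 + 3*d/2) = -3 + 3*d)
x(3)*g(24, Q(1, -4)) = (-3 + 3*3)*28 = (-3 + 9)*28 = 6*28 = 168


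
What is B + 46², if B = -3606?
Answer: -1490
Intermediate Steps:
B + 46² = -3606 + 46² = -3606 + 2116 = -1490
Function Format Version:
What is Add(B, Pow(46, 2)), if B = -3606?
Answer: -1490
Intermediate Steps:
Add(B, Pow(46, 2)) = Add(-3606, Pow(46, 2)) = Add(-3606, 2116) = -1490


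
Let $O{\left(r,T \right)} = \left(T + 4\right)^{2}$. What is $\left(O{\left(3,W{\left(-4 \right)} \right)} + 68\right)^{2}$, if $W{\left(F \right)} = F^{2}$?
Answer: $219024$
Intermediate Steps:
$O{\left(r,T \right)} = \left(4 + T\right)^{2}$
$\left(O{\left(3,W{\left(-4 \right)} \right)} + 68\right)^{2} = \left(\left(4 + \left(-4\right)^{2}\right)^{2} + 68\right)^{2} = \left(\left(4 + 16\right)^{2} + 68\right)^{2} = \left(20^{2} + 68\right)^{2} = \left(400 + 68\right)^{2} = 468^{2} = 219024$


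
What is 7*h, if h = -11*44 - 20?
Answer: -3528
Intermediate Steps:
h = -504 (h = -484 - 20 = -504)
7*h = 7*(-504) = -3528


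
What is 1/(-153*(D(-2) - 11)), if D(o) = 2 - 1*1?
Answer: 1/1530 ≈ 0.00065359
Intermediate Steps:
D(o) = 1 (D(o) = 2 - 1 = 1)
1/(-153*(D(-2) - 11)) = 1/(-153*(1 - 11)) = 1/(-153*(-10)) = 1/1530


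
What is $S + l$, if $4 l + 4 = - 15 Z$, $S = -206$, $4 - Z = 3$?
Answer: $- \frac{843}{4} \approx -210.75$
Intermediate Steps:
$Z = 1$ ($Z = 4 - 3 = 1$)
$l = - \frac{19}{4}$ ($l = -1 + \frac{\left(-15\right) 1}{4} = -1 + \frac{1}{4} \left(-15\right) = -1 - \frac{15}{4} = - \frac{19}{4} \approx -4.75$)
$S + l = -206 - \frac{19}{4} = - \frac{843}{4}$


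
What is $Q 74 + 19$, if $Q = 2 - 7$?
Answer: $-351$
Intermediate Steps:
$Q = -5$
$Q 74 + 19 = \left(-5\right) 74 + 19 = -370 + 19 = -351$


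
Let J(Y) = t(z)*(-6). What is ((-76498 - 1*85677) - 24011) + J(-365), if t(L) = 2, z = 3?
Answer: -186198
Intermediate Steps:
J(Y) = -12 (J(Y) = 2*(-6) = -12)
((-76498 - 1*85677) - 24011) + J(-365) = ((-76498 - 1*85677) - 24011) - 12 = ((-76498 - 85677) - 24011) - 12 = (-162175 - 24011) - 12 = -186186 - 12 = -186198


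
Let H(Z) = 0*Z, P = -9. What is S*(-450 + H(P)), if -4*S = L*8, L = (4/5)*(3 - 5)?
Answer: -1440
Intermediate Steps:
H(Z) = 0
L = -8/5 (L = (4*(⅕))*(-2) = (⅘)*(-2) = -8/5 ≈ -1.6000)
S = 16/5 (S = -(-2)*8/5 = -¼*(-64/5) = 16/5 ≈ 3.2000)
S*(-450 + H(P)) = 16*(-450 + 0)/5 = (16/5)*(-450) = -1440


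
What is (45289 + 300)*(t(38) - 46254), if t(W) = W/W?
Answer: -2108628017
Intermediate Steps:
t(W) = 1
(45289 + 300)*(t(38) - 46254) = (45289 + 300)*(1 - 46254) = 45589*(-46253) = -2108628017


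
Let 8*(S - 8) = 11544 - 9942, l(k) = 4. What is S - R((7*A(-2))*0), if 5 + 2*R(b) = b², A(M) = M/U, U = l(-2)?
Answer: 843/4 ≈ 210.75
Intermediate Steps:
U = 4
A(M) = M/4
S = 833/4 (S = 8 + (11544 - 9942)/8 = 8 + (⅛)*1602 = 8 + 801/4 = 833/4 ≈ 208.25)
R(b) = -5/2 + b²/2
S - R((7*A(-2))*0) = 833/4 - (-5/2 + ((7*((¼)*(-2)))*0)²/2) = 833/4 - (-5/2 + ((7*(-½))*0)²/2) = 833/4 - (-5/2 + (-7/2*0)²/2) = 833/4 - (-5/2 + (½)*0²) = 833/4 - (-5/2 + (½)*0) = 833/4 - (-5/2 + 0) = 833/4 - 1*(-5/2) = 833/4 + 5/2 = 843/4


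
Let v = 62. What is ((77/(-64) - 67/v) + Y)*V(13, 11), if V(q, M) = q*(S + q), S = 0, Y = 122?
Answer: 40140373/1984 ≈ 20232.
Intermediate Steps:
V(q, M) = q² (V(q, M) = q*(0 + q) = q*q = q²)
((77/(-64) - 67/v) + Y)*V(13, 11) = ((77/(-64) - 67/62) + 122)*13² = ((77*(-1/64) - 67*1/62) + 122)*169 = ((-77/64 - 67/62) + 122)*169 = (-4531/1984 + 122)*169 = (237517/1984)*169 = 40140373/1984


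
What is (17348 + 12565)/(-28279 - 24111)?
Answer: -177/310 ≈ -0.57097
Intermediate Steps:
(17348 + 12565)/(-28279 - 24111) = 29913/(-52390) = 29913*(-1/52390) = -177/310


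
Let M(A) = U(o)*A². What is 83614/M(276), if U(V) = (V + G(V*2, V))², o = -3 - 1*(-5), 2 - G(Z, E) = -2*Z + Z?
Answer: 41807/2437632 ≈ 0.017151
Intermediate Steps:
G(Z, E) = 2 + Z (G(Z, E) = 2 - (-2*Z + Z) = 2 - (-1)*Z = 2 + Z)
o = 2 (o = -3 + 5 = 2)
U(V) = (2 + 3*V)² (U(V) = (V + (2 + V*2))² = (V + (2 + 2*V))² = (2 + 3*V)²)
M(A) = 64*A² (M(A) = (2 + 3*2)²*A² = (2 + 6)²*A² = 8²*A² = 64*A²)
83614/M(276) = 83614/((64*276²)) = 83614/((64*76176)) = 83614/4875264 = 83614*(1/4875264) = 41807/2437632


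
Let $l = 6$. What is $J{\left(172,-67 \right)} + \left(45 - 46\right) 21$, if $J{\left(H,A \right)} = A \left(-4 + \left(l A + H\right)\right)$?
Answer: $15657$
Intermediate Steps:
$J{\left(H,A \right)} = A \left(-4 + H + 6 A\right)$ ($J{\left(H,A \right)} = A \left(-4 + \left(6 A + H\right)\right) = A \left(-4 + \left(H + 6 A\right)\right) = A \left(-4 + H + 6 A\right)$)
$J{\left(172,-67 \right)} + \left(45 - 46\right) 21 = - 67 \left(-4 + 172 + 6 \left(-67\right)\right) + \left(45 - 46\right) 21 = - 67 \left(-4 + 172 - 402\right) - 21 = \left(-67\right) \left(-234\right) - 21 = 15678 - 21 = 15657$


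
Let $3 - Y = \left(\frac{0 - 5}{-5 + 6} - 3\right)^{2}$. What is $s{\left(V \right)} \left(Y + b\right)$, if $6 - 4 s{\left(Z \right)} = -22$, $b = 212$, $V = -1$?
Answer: $1057$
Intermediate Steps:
$s{\left(Z \right)} = 7$ ($s{\left(Z \right)} = \frac{3}{2} - - \frac{11}{2} = \frac{3}{2} + \frac{11}{2} = 7$)
$Y = -61$ ($Y = 3 - \left(\frac{0 - 5}{-5 + 6} - 3\right)^{2} = 3 - \left(- \frac{5}{1} - 3\right)^{2} = 3 - \left(\left(-5\right) 1 - 3\right)^{2} = 3 - \left(-5 - 3\right)^{2} = 3 - \left(-8\right)^{2} = 3 - 64 = -61$)
$s{\left(V \right)} \left(Y + b\right) = 7 \left(-61 + 212\right) = 7 \cdot 151 = 1057$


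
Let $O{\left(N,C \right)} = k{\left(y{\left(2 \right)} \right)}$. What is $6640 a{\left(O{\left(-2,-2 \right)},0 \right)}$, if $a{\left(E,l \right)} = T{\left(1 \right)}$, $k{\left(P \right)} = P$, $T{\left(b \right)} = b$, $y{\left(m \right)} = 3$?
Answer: $6640$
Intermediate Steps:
$O{\left(N,C \right)} = 3$
$a{\left(E,l \right)} = 1$
$6640 a{\left(O{\left(-2,-2 \right)},0 \right)} = 6640 \cdot 1 = 6640$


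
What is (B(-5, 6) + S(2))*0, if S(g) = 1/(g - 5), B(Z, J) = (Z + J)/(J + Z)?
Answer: 0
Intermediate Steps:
B(Z, J) = 1 (B(Z, J) = (J + Z)/(J + Z) = 1)
S(g) = 1/(-5 + g)
(B(-5, 6) + S(2))*0 = (1 + 1/(-5 + 2))*0 = (1 + 1/(-3))*0 = (1 - ⅓)*0 = (⅔)*0 = 0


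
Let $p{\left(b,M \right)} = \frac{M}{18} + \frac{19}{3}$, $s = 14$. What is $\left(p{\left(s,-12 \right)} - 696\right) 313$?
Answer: $- \frac{648223}{3} \approx -2.1607 \cdot 10^{5}$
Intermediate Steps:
$p{\left(b,M \right)} = \frac{19}{3} + \frac{M}{18}$ ($p{\left(b,M \right)} = M \frac{1}{18} + 19 \cdot \frac{1}{3} = \frac{M}{18} + \frac{19}{3} = \frac{19}{3} + \frac{M}{18}$)
$\left(p{\left(s,-12 \right)} - 696\right) 313 = \left(\left(\frac{19}{3} + \frac{1}{18} \left(-12\right)\right) - 696\right) 313 = \left(\left(\frac{19}{3} - \frac{2}{3}\right) - 696\right) 313 = \left(\frac{17}{3} - 696\right) 313 = \left(- \frac{2071}{3}\right) 313 = - \frac{648223}{3}$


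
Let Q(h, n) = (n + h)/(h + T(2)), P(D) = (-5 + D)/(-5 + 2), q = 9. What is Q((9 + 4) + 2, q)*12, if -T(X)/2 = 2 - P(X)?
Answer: 288/13 ≈ 22.154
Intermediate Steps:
P(D) = 5/3 - D/3 (P(D) = (-5 + D)/(-3) = (-5 + D)*(-⅓) = 5/3 - D/3)
T(X) = -⅔ - 2*X/3 (T(X) = -2*(2 - (5/3 - X/3)) = -2*(2 + (-5/3 + X/3)) = -2*(⅓ + X/3) = -⅔ - 2*X/3)
Q(h, n) = (h + n)/(-2 + h) (Q(h, n) = (n + h)/(h + (-⅔ - ⅔*2)) = (h + n)/(h + (-⅔ - 4/3)) = (h + n)/(h - 2) = (h + n)/(-2 + h))
Q((9 + 4) + 2, q)*12 = ((((9 + 4) + 2) + 9)/(-2 + ((9 + 4) + 2)))*12 = (((13 + 2) + 9)/(-2 + (13 + 2)))*12 = ((15 + 9)/(-2 + 15))*12 = (24/13)*12 = 288/13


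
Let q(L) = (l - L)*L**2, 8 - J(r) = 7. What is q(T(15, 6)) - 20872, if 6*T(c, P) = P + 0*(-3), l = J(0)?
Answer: -20872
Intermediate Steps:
J(r) = 1 (J(r) = 8 - 1*7 = 8 - 7 = 1)
l = 1
T(c, P) = P/6 (T(c, P) = (P + 0*(-3))/6 = (P + 0)/6 = P/6)
q(L) = L**2*(1 - L) (q(L) = (1 - L)*L**2 = L**2*(1 - L))
q(T(15, 6)) - 20872 = ((1/6)*6)**2*(1 - 6/6) - 20872 = 1**2*(1 - 1*1) - 20872 = 1*(1 - 1) - 20872 = 1*0 - 20872 = 0 - 20872 = -20872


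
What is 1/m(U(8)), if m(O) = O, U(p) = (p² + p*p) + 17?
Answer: 1/145 ≈ 0.0068966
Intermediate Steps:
U(p) = 17 + 2*p² (U(p) = (p² + p²) + 17 = 2*p² + 17 = 17 + 2*p²)
1/m(U(8)) = 1/(17 + 2*8²) = 1/(17 + 2*64) = 1/(17 + 128) = 1/145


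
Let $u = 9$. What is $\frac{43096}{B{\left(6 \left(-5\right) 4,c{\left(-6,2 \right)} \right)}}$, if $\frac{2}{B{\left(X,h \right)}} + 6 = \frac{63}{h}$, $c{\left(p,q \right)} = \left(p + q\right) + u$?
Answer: $\frac{711084}{5} \approx 1.4222 \cdot 10^{5}$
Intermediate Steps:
$c{\left(p,q \right)} = 9 + p + q$ ($c{\left(p,q \right)} = \left(p + q\right) + 9 = 9 + p + q$)
$B{\left(X,h \right)} = \frac{2}{-6 + \frac{63}{h}}$
$\frac{43096}{B{\left(6 \left(-5\right) 4,c{\left(-6,2 \right)} \right)}} = \frac{43096}{\left(-2\right) \left(9 - 6 + 2\right) \frac{1}{-63 + 6 \left(9 - 6 + 2\right)}} = \frac{43096}{\left(-2\right) 5 \frac{1}{-63 + 6 \cdot 5}} = \frac{43096}{\left(-2\right) 5 \frac{1}{-63 + 30}} = \frac{43096}{\left(-2\right) 5 \frac{1}{-33}} = \frac{43096}{\left(-2\right) 5 \left(- \frac{1}{33}\right)} = \frac{43096}{\frac{10}{33}} = 43096 \cdot \frac{33}{10} = \frac{711084}{5}$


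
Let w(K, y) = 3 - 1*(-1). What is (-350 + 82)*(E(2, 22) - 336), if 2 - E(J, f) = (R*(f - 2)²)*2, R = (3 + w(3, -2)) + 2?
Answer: 2019112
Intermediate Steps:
w(K, y) = 4 (w(K, y) = 3 + 1 = 4)
R = 9 (R = (3 + 4) + 2 = 7 + 2 = 9)
E(J, f) = 2 - 18*(-2 + f)² (E(J, f) = 2 - 9*(f - 2)²*2 = 2 - 9*(-2 + f)²*2 = 2 - 18*(-2 + f)²)
(-350 + 82)*(E(2, 22) - 336) = (-350 + 82)*((2 - 18*(-2 + 22)²) - 336) = -268*((2 - 18*20²) - 336) = -268*((2 - 18*400) - 336) = -268*((2 - 7200) - 336) = -268*(-7198 - 336) = -268*(-7534) = 2019112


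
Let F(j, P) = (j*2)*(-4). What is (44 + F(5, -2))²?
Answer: 16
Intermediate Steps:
F(j, P) = -8*j (F(j, P) = (2*j)*(-4) = -8*j)
(44 + F(5, -2))² = (44 - 8*5)² = (44 - 40)² = 4² = 16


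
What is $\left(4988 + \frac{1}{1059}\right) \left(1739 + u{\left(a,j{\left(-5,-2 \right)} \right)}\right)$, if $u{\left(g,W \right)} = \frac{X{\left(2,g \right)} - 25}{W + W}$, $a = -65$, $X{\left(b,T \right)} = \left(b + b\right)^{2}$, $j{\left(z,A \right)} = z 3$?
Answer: $\frac{91874922149}{10590} \approx 8.6756 \cdot 10^{6}$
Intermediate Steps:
$j{\left(z,A \right)} = 3 z$
$X{\left(b,T \right)} = 4 b^{2}$ ($X{\left(b,T \right)} = \left(2 b\right)^{2} = 4 b^{2}$)
$u{\left(g,W \right)} = - \frac{9}{2 W}$ ($u{\left(g,W \right)} = \frac{4 \cdot 2^{2} - 25}{W + W} = \frac{4 \cdot 4 - 25}{2 W} = \left(16 - 25\right) \frac{1}{2 W} = - 9 \frac{1}{2 W} = - \frac{9}{2 W}$)
$\left(4988 + \frac{1}{1059}\right) \left(1739 + u{\left(a,j{\left(-5,-2 \right)} \right)}\right) = \left(4988 + \frac{1}{1059}\right) \left(1739 - \frac{9}{2 \cdot 3 \left(-5\right)}\right) = \left(4988 + \frac{1}{1059}\right) \left(1739 - \frac{9}{2 \left(-15\right)}\right) = \frac{5282293 \left(1739 - - \frac{3}{10}\right)}{1059} = \frac{5282293 \left(1739 + \frac{3}{10}\right)}{1059} = \frac{5282293}{1059} \cdot \frac{17393}{10} = \frac{91874922149}{10590}$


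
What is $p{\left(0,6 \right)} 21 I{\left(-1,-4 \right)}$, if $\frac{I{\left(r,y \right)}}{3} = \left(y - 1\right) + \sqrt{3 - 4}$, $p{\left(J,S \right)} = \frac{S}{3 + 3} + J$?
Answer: $-315 + 63 i \approx -315.0 + 63.0 i$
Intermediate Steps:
$p{\left(J,S \right)} = J + \frac{S}{6}$ ($p{\left(J,S \right)} = \frac{S}{6} + J = J + \frac{S}{6}$)
$I{\left(r,y \right)} = -3 + 3 i + 3 y$ ($I{\left(r,y \right)} = 3 \left(\left(y - 1\right) + \sqrt{3 - 4}\right) = 3 \left(\left(y - 1\right) + \sqrt{-1}\right) = 3 \left(\left(-1 + y\right) + i\right) = 3 \left(-1 + i + y\right) = -3 + 3 i + 3 y$)
$p{\left(0,6 \right)} 21 I{\left(-1,-4 \right)} = \left(0 + \frac{1}{6} \cdot 6\right) 21 \left(-3 + 3 i + 3 \left(-4\right)\right) = \left(0 + 1\right) 21 \left(-3 + 3 i - 12\right) = 1 \cdot 21 \left(-15 + 3 i\right) = 21 \left(-15 + 3 i\right) = -315 + 63 i$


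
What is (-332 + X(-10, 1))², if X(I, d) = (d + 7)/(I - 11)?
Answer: 48720400/441 ≈ 1.1048e+5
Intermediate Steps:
X(I, d) = (7 + d)/(-11 + I)
(-332 + X(-10, 1))² = (-332 + (7 + 1)/(-11 - 10))² = (-332 + 8/(-21))² = (-332 - 1/21*8)² = (-332 - 8/21)² = (-6980/21)² = 48720400/441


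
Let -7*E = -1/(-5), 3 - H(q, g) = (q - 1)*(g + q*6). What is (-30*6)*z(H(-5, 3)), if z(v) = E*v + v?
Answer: 194616/7 ≈ 27802.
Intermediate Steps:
H(q, g) = 3 - (-1 + q)*(g + 6*q) (H(q, g) = 3 - (q - 1)*(g + q*6) = 3 - (-1 + q)*(g + 6*q))
E = -1/35 (E = -(-1)/(7*(-5)) = -(-1)*(-1)/(7*5) = -1/7*1/5 = -1/35 ≈ -0.028571)
z(v) = 34*v/35 (z(v) = -v/35 + v = 34*v/35)
(-30*6)*z(H(-5, 3)) = (-30*6)*(34*(3 + 3 - 6*(-5)**2 + 6*(-5) - 1*3*(-5))/35) = -1224*(3 + 3 - 6*25 - 30 + 15)/7 = -1224*(3 + 3 - 150 - 30 + 15)/7 = -1224*(-159)/7 = -180*(-5406/35) = 194616/7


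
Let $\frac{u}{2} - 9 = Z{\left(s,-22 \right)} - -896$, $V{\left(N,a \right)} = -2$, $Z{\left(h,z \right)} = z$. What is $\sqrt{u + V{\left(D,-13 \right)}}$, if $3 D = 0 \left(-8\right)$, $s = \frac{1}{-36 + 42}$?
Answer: $42$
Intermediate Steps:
$s = \frac{1}{6} \approx 0.16667$
$D = 0$ ($D = \frac{0 \left(-8\right)}{3} = \frac{1}{3} \cdot 0 = 0$)
$u = 1766$ ($u = 18 + 2 \left(-22 - -896\right) = 18 + 2 \left(-22 + 896\right) = 18 + 2 \cdot 874 = 18 + 1748 = 1766$)
$\sqrt{u + V{\left(D,-13 \right)}} = \sqrt{1766 - 2} = \sqrt{1764} = 42$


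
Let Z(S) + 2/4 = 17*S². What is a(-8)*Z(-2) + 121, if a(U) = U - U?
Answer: 121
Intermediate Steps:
a(U) = 0
Z(S) = -½ + 17*S²
a(-8)*Z(-2) + 121 = 0*(-½ + 17*(-2)²) + 121 = 0*(-½ + 17*4) + 121 = 0*(-½ + 68) + 121 = 0*(135/2) + 121 = 0 + 121 = 121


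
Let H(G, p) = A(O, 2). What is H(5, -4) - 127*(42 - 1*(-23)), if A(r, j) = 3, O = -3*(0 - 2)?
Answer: -8252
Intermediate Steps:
O = 6 (O = -3*(-2) = 6)
H(G, p) = 3
H(5, -4) - 127*(42 - 1*(-23)) = 3 - 127*(42 - 1*(-23)) = 3 - 127*(42 + 23) = 3 - 127*65 = 3 - 8255 = -8252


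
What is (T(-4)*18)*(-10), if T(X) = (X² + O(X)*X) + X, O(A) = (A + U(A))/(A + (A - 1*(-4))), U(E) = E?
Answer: -720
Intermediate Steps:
O(A) = 2*A/(4 + 2*A) (O(A) = (A + A)/(A + (A - 1*(-4))) = (2*A)/(A + (A + 4)) = (2*A)/(A + (4 + A)) = (2*A)/(4 + 2*A) = 2*A/(4 + 2*A))
T(X) = X + X² + X²/(2 + X) (T(X) = (X² + (X/(2 + X))*X) + X = (X² + X²/(2 + X)) + X = X + X² + X²/(2 + X))
(T(-4)*18)*(-10) = (-4*(-4 + (1 - 4)*(2 - 4))/(2 - 4)*18)*(-10) = (-4*(-4 - 3*(-2))/(-2)*18)*(-10) = (-4*(-½)*(-4 + 6)*18)*(-10) = (-4*(-½)*2*18)*(-10) = (4*18)*(-10) = 72*(-10) = -720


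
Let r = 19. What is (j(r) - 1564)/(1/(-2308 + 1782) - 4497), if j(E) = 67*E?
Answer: 153066/2365423 ≈ 0.064710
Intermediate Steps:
(j(r) - 1564)/(1/(-2308 + 1782) - 4497) = (67*19 - 1564)/(1/(-2308 + 1782) - 4497) = (1273 - 1564)/(1/(-526) - 4497) = -291/(-1/526 - 4497) = -291/(-2365423/526) = -291*(-526/2365423) = 153066/2365423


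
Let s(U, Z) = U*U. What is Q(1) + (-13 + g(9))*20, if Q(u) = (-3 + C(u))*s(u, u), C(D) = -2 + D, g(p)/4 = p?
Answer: 456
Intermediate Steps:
g(p) = 4*p
s(U, Z) = U²
Q(u) = u²*(-5 + u) (Q(u) = (-3 + (-2 + u))*u² = (-5 + u)*u² = u²*(-5 + u))
Q(1) + (-13 + g(9))*20 = 1²*(-5 + 1) + (-13 + 4*9)*20 = 1*(-4) + (-13 + 36)*20 = -4 + 23*20 = -4 + 460 = 456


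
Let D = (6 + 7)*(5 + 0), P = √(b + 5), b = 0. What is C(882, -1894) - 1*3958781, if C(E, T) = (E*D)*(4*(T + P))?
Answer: -438290861 + 229320*√5 ≈ -4.3778e+8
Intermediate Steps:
P = √5 (P = √(0 + 5) = √5 ≈ 2.2361)
D = 65 (D = 13*5 = 65)
C(E, T) = 65*E*(4*T + 4*√5) (C(E, T) = (E*65)*(4*(T + √5)) = (65*E)*(4*T + 4*√5) = 65*E*(4*T + 4*√5))
C(882, -1894) - 1*3958781 = 260*882*(-1894 + √5) - 1*3958781 = (-434332080 + 229320*√5) - 3958781 = -438290861 + 229320*√5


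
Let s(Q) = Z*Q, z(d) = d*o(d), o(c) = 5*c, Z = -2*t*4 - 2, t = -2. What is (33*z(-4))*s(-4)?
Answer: -147840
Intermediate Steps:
Z = 14 (Z = -2*(-2)*4 - 2 = 4*4 - 2 = 16 - 2 = 14)
z(d) = 5*d² (z(d) = d*(5*d) = 5*d²)
s(Q) = 14*Q
(33*z(-4))*s(-4) = (33*(5*(-4)²))*(14*(-4)) = (33*(5*16))*(-56) = (33*80)*(-56) = 2640*(-56) = -147840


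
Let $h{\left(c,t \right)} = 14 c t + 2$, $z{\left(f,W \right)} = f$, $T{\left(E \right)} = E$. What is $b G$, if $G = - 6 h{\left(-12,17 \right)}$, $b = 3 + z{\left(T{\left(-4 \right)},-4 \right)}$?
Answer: $-17124$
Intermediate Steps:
$b = -1$ ($b = 3 - 4 = -1$)
$h{\left(c,t \right)} = 2 + 14 c t$ ($h{\left(c,t \right)} = 14 c t + 2 = 2 + 14 c t$)
$G = 17124$ ($G = - 6 \left(2 + 14 \left(-12\right) 17\right) = - 6 \left(2 - 2856\right) = \left(-6\right) \left(-2854\right) = 17124$)
$b G = \left(-1\right) 17124 = -17124$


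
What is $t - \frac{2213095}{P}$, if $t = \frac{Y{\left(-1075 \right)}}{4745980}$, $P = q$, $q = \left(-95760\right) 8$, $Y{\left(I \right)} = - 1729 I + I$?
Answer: $\frac{119263748161}{36358003584} \approx 3.2803$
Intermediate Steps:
$Y{\left(I \right)} = - 1728 I$
$q = -766080$
$P = -766080$
$t = \frac{92880}{237299}$ ($t = \frac{\left(-1728\right) \left(-1075\right)}{4745980} = 1857600 \cdot \frac{1}{4745980} = \frac{92880}{237299} \approx 0.39141$)
$t - \frac{2213095}{P} = \frac{92880}{237299} - \frac{2213095}{-766080} = \frac{92880}{237299} - 2213095 \left(- \frac{1}{766080}\right) = \frac{92880}{237299} - - \frac{442619}{153216} = \frac{92880}{237299} + \frac{442619}{153216} = \frac{119263748161}{36358003584}$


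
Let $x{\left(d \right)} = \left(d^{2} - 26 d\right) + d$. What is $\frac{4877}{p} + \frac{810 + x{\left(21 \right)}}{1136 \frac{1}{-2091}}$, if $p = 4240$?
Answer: $- \frac{401941223}{301040} \approx -1335.2$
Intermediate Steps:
$x{\left(d \right)} = d^{2} - 25 d$
$\frac{4877}{p} + \frac{810 + x{\left(21 \right)}}{1136 \frac{1}{-2091}} = \frac{4877}{4240} + \frac{810 + 21 \left(-25 + 21\right)}{1136 \frac{1}{-2091}} = 4877 \cdot \frac{1}{4240} + \frac{810 + 21 \left(-4\right)}{1136 \left(- \frac{1}{2091}\right)} = \frac{4877}{4240} + \frac{810 - 84}{- \frac{1136}{2091}} = \frac{4877}{4240} + 726 \left(- \frac{2091}{1136}\right) = \frac{4877}{4240} - \frac{759033}{568} = - \frac{401941223}{301040}$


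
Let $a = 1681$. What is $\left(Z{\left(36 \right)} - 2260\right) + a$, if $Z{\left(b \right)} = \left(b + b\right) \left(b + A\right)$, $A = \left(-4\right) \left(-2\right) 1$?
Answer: $2589$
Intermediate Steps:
$A = 8$ ($A = 8 \cdot 1 = 8$)
$Z{\left(b \right)} = 2 b \left(8 + b\right)$ ($Z{\left(b \right)} = \left(b + b\right) \left(b + 8\right) = 2 b \left(8 + b\right)$)
$\left(Z{\left(36 \right)} - 2260\right) + a = \left(2 \cdot 36 \left(8 + 36\right) - 2260\right) + 1681 = \left(2 \cdot 36 \cdot 44 - 2260\right) + 1681 = \left(3168 - 2260\right) + 1681 = 908 + 1681 = 2589$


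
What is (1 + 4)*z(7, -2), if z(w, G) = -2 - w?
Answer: -45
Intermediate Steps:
(1 + 4)*z(7, -2) = (1 + 4)*(-2 - 1*7) = 5*(-2 - 7) = 5*(-9) = -45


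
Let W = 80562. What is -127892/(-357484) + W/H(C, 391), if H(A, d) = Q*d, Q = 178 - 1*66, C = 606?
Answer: 4300034059/1956867416 ≈ 2.1974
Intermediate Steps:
Q = 112 (Q = 178 - 66 = 112)
H(A, d) = 112*d
-127892/(-357484) + W/H(C, 391) = -127892/(-357484) + 80562/((112*391)) = -127892*(-1/357484) + 80562/43792 = 31973/89371 + 80562*(1/43792) = 31973/89371 + 40281/21896 = 4300034059/1956867416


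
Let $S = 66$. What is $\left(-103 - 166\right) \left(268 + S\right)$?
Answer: $-89846$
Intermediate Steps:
$\left(-103 - 166\right) \left(268 + S\right) = \left(-103 - 166\right) \left(268 + 66\right) = \left(-269\right) 334 = -89846$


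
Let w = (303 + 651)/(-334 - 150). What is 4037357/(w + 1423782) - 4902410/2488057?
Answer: 741783456285988/857271899917719 ≈ 0.86528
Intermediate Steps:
w = -477/242 (w = 954/(-484) = 954*(-1/484) = -477/242 ≈ -1.9711)
4037357/(w + 1423782) - 4902410/2488057 = 4037357/(-477/242 + 1423782) - 4902410/2488057 = 4037357/(344554767/242) - 4902410*1/2488057 = 4037357*(242/344554767) - 4902410/2488057 = 977040394/344554767 - 4902410/2488057 = 741783456285988/857271899917719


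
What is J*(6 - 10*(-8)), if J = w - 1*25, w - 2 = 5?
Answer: -1548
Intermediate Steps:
w = 7 (w = 2 + 5 = 7)
J = -18 (J = 7 - 1*25 = 7 - 25 = -18)
J*(6 - 10*(-8)) = -18*(6 - 10*(-8)) = -18*(6 + 80) = -18*86 = -1548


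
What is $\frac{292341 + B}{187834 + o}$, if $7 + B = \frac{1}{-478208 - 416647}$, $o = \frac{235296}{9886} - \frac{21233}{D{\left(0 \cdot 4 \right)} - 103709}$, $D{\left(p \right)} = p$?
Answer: $\frac{134103173451311078003}{86176615509202257195} \approx 1.5561$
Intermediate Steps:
$o = \frac{12306111151}{512633587}$ ($o = \frac{235296}{9886} - \frac{21233}{0 \cdot 4 - 103709} = 235296 \cdot \frac{1}{9886} - \frac{21233}{0 - 103709} = \frac{117648}{4943} - \frac{21233}{-103709} = \frac{117648}{4943} - - \frac{21233}{103709} = \frac{117648}{4943} + \frac{21233}{103709} = \frac{12306111151}{512633587} \approx 24.006$)
$B = - \frac{6263986}{894855}$ ($B = -7 + \frac{1}{-478208 - 416647} = -7 + \frac{1}{-894855} = -7 - \frac{1}{894855} = - \frac{6263986}{894855} \approx -7.0$)
$\frac{292341 + B}{187834 + o} = \frac{292341 - \frac{6263986}{894855}}{187834 + \frac{12306111151}{512633587}} = \frac{261596541569}{894855 \cdot \frac{96302323291709}{512633587}} = \frac{261596541569}{894855} \cdot \frac{512633587}{96302323291709} = \frac{134103173451311078003}{86176615509202257195}$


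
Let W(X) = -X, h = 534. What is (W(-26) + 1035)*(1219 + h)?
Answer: 1859933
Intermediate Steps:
(W(-26) + 1035)*(1219 + h) = (-1*(-26) + 1035)*(1219 + 534) = (26 + 1035)*1753 = 1061*1753 = 1859933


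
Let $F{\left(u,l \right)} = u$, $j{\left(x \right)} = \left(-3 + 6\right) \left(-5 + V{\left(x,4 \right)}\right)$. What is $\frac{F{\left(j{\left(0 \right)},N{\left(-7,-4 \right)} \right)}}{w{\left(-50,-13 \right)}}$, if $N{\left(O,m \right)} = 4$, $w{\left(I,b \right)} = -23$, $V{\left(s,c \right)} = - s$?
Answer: $\frac{15}{23} \approx 0.65217$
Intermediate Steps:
$j{\left(x \right)} = -15 - 3 x$ ($j{\left(x \right)} = \left(-3 + 6\right) \left(-5 - x\right) = 3 \left(-5 - x\right) = -15 - 3 x$)
$\frac{F{\left(j{\left(0 \right)},N{\left(-7,-4 \right)} \right)}}{w{\left(-50,-13 \right)}} = \frac{-15 - 0}{-23} = \left(-15 + 0\right) \left(- \frac{1}{23}\right) = \left(-15\right) \left(- \frac{1}{23}\right) = \frac{15}{23}$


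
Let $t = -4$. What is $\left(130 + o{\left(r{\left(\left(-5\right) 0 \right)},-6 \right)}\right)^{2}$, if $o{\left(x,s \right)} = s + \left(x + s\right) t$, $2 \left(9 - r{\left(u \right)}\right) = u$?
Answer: $12544$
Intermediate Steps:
$r{\left(u \right)} = 9 - \frac{u}{2}$
$o{\left(x,s \right)} = - 4 x - 3 s$ ($o{\left(x,s \right)} = s + \left(x + s\right) \left(-4\right) = s + \left(s + x\right) \left(-4\right) = s - \left(4 s + 4 x\right) = - 4 x - 3 s$)
$\left(130 + o{\left(r{\left(\left(-5\right) 0 \right)},-6 \right)}\right)^{2} = \left(130 - \left(-18 + 4 \left(9 - \frac{\left(-5\right) 0}{2}\right)\right)\right)^{2} = \left(130 + \left(- 4 \left(9 - 0\right) + 18\right)\right)^{2} = \left(130 + \left(- 4 \left(9 + 0\right) + 18\right)\right)^{2} = \left(130 + \left(\left(-4\right) 9 + 18\right)\right)^{2} = \left(130 + \left(-36 + 18\right)\right)^{2} = \left(130 - 18\right)^{2} = 112^{2} = 12544$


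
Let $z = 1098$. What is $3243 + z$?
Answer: $4341$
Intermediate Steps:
$3243 + z = 3243 + 1098 = 4341$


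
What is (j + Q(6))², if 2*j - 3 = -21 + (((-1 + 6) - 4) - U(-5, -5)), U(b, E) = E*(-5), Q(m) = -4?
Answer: 625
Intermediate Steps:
U(b, E) = -5*E
j = -21 (j = 3/2 + (-21 + (((-1 + 6) - 4) - (-5)*(-5)))/2 = 3/2 + (-21 + ((5 - 4) - 1*25))/2 = 3/2 + (-21 + (1 - 25))/2 = 3/2 + (-21 - 24)/2 = 3/2 + (½)*(-45) = 3/2 - 45/2 = -21)
(j + Q(6))² = (-21 - 4)² = (-25)² = 625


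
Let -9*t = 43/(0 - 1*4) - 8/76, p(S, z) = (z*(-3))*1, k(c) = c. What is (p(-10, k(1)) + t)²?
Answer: 167281/51984 ≈ 3.2179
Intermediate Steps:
p(S, z) = -3*z (p(S, z) = -3*z*1 = -3*z)
t = 275/228 (t = -(43/(0 - 1*4) - 8/76)/9 = -(43/(0 - 4) - 8*1/76)/9 = -(43/(-4) - 2/19)/9 = -(43*(-¼) - 2/19)/9 = -(-43/4 - 2/19)/9 = -⅑*(-825/76) = 275/228 ≈ 1.2061)
(p(-10, k(1)) + t)² = (-3*1 + 275/228)² = (-3 + 275/228)² = (-409/228)² = 167281/51984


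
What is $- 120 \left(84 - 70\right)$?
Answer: $-1680$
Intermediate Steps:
$- 120 \left(84 - 70\right) = \left(-120\right) 14 = -1680$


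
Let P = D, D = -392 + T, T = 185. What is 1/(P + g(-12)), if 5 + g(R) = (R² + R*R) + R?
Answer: 1/64 ≈ 0.015625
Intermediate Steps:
g(R) = -5 + R + 2*R² (g(R) = -5 + ((R² + R*R) + R) = -5 + ((R² + R²) + R) = -5 + (2*R² + R) = -5 + (R + 2*R²) = -5 + R + 2*R²)
D = -207 (D = -392 + 185 = -207)
P = -207
1/(P + g(-12)) = 1/(-207 + (-5 - 12 + 2*(-12)²)) = 1/(-207 + (-5 - 12 + 2*144)) = 1/(-207 + (-5 - 12 + 288)) = 1/(-207 + 271) = 1/64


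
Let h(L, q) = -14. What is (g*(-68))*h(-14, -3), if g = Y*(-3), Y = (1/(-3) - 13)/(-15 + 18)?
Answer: 38080/3 ≈ 12693.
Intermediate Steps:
Y = -40/9 (Y = (-⅓ - 13)/3 = -40/3*⅓ = -40/9 ≈ -4.4444)
g = 40/3 (g = -40/9*(-3) = 40/3 ≈ 13.333)
(g*(-68))*h(-14, -3) = ((40/3)*(-68))*(-14) = -2720/3*(-14) = 38080/3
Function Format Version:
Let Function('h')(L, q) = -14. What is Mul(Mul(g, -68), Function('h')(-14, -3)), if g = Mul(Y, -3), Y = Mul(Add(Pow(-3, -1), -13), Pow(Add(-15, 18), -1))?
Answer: Rational(38080, 3) ≈ 12693.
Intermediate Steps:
Y = Rational(-40, 9) (Y = Mul(Add(Rational(-1, 3), -13), Pow(3, -1)) = Mul(Rational(-40, 3), Rational(1, 3)) = Rational(-40, 9) ≈ -4.4444)
g = Rational(40, 3) (g = Mul(Rational(-40, 9), -3) = Rational(40, 3) ≈ 13.333)
Mul(Mul(g, -68), Function('h')(-14, -3)) = Mul(Mul(Rational(40, 3), -68), -14) = Mul(Rational(-2720, 3), -14) = Rational(38080, 3)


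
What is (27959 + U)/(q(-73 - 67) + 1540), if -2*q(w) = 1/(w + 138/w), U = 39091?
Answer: 132343290/3039659 ≈ 43.539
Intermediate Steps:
q(w) = -1/(2*(w + 138/w))
(27959 + U)/(q(-73 - 67) + 1540) = (27959 + 39091)/(-(-73 - 67)/(276 + 2*(-73 - 67)**2) + 1540) = 67050/(-1*(-140)/(276 + 2*(-140)**2) + 1540) = 67050/(-1*(-140)/(276 + 2*19600) + 1540) = 67050/(-1*(-140)/(276 + 39200) + 1540) = 67050/(-1*(-140)/39476 + 1540) = 67050/(-1*(-140)*1/39476 + 1540) = 67050/(35/9869 + 1540) = 67050/(15198295/9869) = 67050*(9869/15198295) = 132343290/3039659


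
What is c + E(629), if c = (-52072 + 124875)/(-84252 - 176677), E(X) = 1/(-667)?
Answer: -48820530/174039643 ≈ -0.28051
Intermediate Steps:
E(X) = -1/667
c = -72803/260929 (c = 72803/(-260929) = 72803*(-1/260929) = -72803/260929 ≈ -0.27901)
c + E(629) = -72803/260929 - 1/667 = -48820530/174039643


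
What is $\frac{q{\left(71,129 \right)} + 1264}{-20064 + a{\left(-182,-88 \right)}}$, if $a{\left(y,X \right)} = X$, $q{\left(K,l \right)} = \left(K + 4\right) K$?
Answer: $- \frac{599}{1832} \approx -0.32696$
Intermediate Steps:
$q{\left(K,l \right)} = K \left(4 + K\right)$ ($q{\left(K,l \right)} = \left(4 + K\right) K = K \left(4 + K\right)$)
$\frac{q{\left(71,129 \right)} + 1264}{-20064 + a{\left(-182,-88 \right)}} = \frac{71 \left(4 + 71\right) + 1264}{-20064 - 88} = \frac{71 \cdot 75 + 1264}{-20152} = \left(5325 + 1264\right) \left(- \frac{1}{20152}\right) = 6589 \left(- \frac{1}{20152}\right) = - \frac{599}{1832}$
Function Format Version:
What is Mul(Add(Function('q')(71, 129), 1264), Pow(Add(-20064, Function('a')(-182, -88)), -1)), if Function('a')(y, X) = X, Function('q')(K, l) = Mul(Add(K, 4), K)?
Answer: Rational(-599, 1832) ≈ -0.32696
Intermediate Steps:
Function('q')(K, l) = Mul(K, Add(4, K)) (Function('q')(K, l) = Mul(Add(4, K), K) = Mul(K, Add(4, K)))
Mul(Add(Function('q')(71, 129), 1264), Pow(Add(-20064, Function('a')(-182, -88)), -1)) = Mul(Add(Mul(71, Add(4, 71)), 1264), Pow(Add(-20064, -88), -1)) = Mul(Add(Mul(71, 75), 1264), Pow(-20152, -1)) = Mul(Add(5325, 1264), Rational(-1, 20152)) = Mul(6589, Rational(-1, 20152)) = Rational(-599, 1832)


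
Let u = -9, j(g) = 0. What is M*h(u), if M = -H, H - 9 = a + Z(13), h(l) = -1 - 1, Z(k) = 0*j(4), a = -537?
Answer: -1056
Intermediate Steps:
Z(k) = 0 (Z(k) = 0*0 = 0)
h(l) = -2
H = -528 (H = 9 + (-537 + 0) = 9 - 537 = -528)
M = 528 (M = -1*(-528) = 528)
M*h(u) = 528*(-2) = -1056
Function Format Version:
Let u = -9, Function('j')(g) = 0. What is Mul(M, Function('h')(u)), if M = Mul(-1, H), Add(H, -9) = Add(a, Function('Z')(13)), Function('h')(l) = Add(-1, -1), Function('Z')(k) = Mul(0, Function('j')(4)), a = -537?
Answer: -1056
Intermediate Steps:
Function('Z')(k) = 0 (Function('Z')(k) = Mul(0, 0) = 0)
Function('h')(l) = -2
H = -528 (H = Add(9, Add(-537, 0)) = Add(9, -537) = -528)
M = 528 (M = Mul(-1, -528) = 528)
Mul(M, Function('h')(u)) = Mul(528, -2) = -1056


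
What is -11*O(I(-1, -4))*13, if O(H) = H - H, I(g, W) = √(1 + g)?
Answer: 0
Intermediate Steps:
O(H) = 0
-11*O(I(-1, -4))*13 = -11*0*13 = 0*13 = 0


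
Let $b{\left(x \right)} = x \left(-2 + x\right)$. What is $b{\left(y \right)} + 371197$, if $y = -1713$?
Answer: $3308992$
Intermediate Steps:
$b{\left(y \right)} + 371197 = - 1713 \left(-2 - 1713\right) + 371197 = \left(-1713\right) \left(-1715\right) + 371197 = 2937795 + 371197 = 3308992$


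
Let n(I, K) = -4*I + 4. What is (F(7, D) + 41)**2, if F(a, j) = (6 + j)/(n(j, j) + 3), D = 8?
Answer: 1022121/625 ≈ 1635.4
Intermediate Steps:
n(I, K) = 4 - 4*I
F(a, j) = (6 + j)/(7 - 4*j) (F(a, j) = (6 + j)/((4 - 4*j) + 3) = (6 + j)/(7 - 4*j))
(F(7, D) + 41)**2 = ((-6 - 1*8)/(-7 + 4*8) + 41)**2 = ((-6 - 8)/(-7 + 32) + 41)**2 = (-14/25 + 41)**2 = (1011/25)**2 = 1022121/625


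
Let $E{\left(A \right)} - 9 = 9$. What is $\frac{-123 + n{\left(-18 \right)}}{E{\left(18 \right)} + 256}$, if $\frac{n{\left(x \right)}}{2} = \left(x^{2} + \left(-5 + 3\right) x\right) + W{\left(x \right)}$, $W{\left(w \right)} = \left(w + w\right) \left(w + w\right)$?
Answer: $\frac{3189}{274} \approx 11.639$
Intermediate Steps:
$E{\left(A \right)} = 18$ ($E{\left(A \right)} = 9 + 9 = 18$)
$W{\left(w \right)} = 4 w^{2}$ ($W{\left(w \right)} = 2 w 2 w = 4 w^{2}$)
$n{\left(x \right)} = - 4 x + 10 x^{2}$ ($n{\left(x \right)} = 2 \left(\left(x^{2} + \left(-5 + 3\right) x\right) + 4 x^{2}\right) = 2 \left(\left(x^{2} - 2 x\right) + 4 x^{2}\right) = 2 \left(- 2 x + 5 x^{2}\right) = - 4 x + 10 x^{2}$)
$\frac{-123 + n{\left(-18 \right)}}{E{\left(18 \right)} + 256} = \frac{-123 + 2 \left(-18\right) \left(-2 + 5 \left(-18\right)\right)}{18 + 256} = \frac{-123 + 2 \left(-18\right) \left(-2 - 90\right)}{274} = \left(-123 + 2 \left(-18\right) \left(-92\right)\right) \frac{1}{274} = \left(-123 + 3312\right) \frac{1}{274} = 3189 \cdot \frac{1}{274} = \frac{3189}{274}$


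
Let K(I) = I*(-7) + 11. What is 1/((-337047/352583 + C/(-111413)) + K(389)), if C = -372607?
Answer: -39282329779/106439854884178 ≈ -0.00036906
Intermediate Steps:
K(I) = 11 - 7*I (K(I) = -7*I + 11 = 11 - 7*I)
1/((-337047/352583 + C/(-111413)) + K(389)) = 1/((-337047/352583 - 372607/(-111413)) + (11 - 7*389)) = 1/((-337047*1/352583 - 372607*(-1/111413)) + (11 - 2723)) = 1/((-337047/352583 + 372607/111413) - 2712) = 1/(93823476470/39282329779 - 2712) = 1/(-106439854884178/39282329779) = -39282329779/106439854884178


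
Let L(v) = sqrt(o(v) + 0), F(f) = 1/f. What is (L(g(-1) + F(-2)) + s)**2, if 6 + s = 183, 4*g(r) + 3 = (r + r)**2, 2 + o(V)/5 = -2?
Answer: 31309 + 708*I*sqrt(5) ≈ 31309.0 + 1583.1*I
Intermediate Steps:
o(V) = -20 (o(V) = -10 + 5*(-2) = -10 - 10 = -20)
g(r) = -3/4 + r**2 (g(r) = -3/4 + (r + r)**2/4 = -3/4 + (2*r)**2/4 = -3/4 + (4*r**2)/4 = -3/4 + r**2)
L(v) = 2*I*sqrt(5) (L(v) = sqrt(-20 + 0) = sqrt(-20) = 2*I*sqrt(5))
s = 177 (s = -6 + 183 = 177)
(L(g(-1) + F(-2)) + s)**2 = (2*I*sqrt(5) + 177)**2 = (177 + 2*I*sqrt(5))**2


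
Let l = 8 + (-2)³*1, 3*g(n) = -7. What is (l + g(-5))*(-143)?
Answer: 1001/3 ≈ 333.67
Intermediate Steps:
g(n) = -7/3 (g(n) = (⅓)*(-7) = -7/3)
l = 0 (l = 8 - 8*1 = 8 - 8 = 0)
(l + g(-5))*(-143) = (0 - 7/3)*(-143) = -7/3*(-143) = 1001/3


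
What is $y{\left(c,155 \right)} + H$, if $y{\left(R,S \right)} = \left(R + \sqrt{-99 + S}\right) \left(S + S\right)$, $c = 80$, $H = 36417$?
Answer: $61217 + 620 \sqrt{14} \approx 63537.0$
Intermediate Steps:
$y{\left(R,S \right)} = 2 S \left(R + \sqrt{-99 + S}\right)$ ($y{\left(R,S \right)} = \left(R + \sqrt{-99 + S}\right) 2 S = 2 S \left(R + \sqrt{-99 + S}\right)$)
$y{\left(c,155 \right)} + H = 2 \cdot 155 \left(80 + \sqrt{-99 + 155}\right) + 36417 = 2 \cdot 155 \left(80 + \sqrt{56}\right) + 36417 = 2 \cdot 155 \left(80 + 2 \sqrt{14}\right) + 36417 = \left(24800 + 620 \sqrt{14}\right) + 36417 = 61217 + 620 \sqrt{14}$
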